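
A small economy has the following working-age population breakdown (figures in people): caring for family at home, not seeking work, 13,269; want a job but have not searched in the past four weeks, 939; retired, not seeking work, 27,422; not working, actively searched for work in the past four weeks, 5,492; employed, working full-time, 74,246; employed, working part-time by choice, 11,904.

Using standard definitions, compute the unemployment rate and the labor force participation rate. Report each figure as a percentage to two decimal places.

Employed = 74,246 + 11,904 = 86,150.
Unemployed = 5,492.
Labor force = 86,150 + 5,492 = 91,642.
Not in labor force = 13,269 + 939 + 27,422 = 41,630 (those not working and not actively searching are outside the labor force — including those who want a job but have given up searching).
Civilian working-age population = 91,642 + 41,630 = 133,272.
Unemployment rate = 5,492 / 91,642 = 5.99%.
Labor force participation rate = 91,642 / 133,272 = 68.76%.

Unemployment rate ≈ 5.99%; labor force participation rate ≈ 68.76%.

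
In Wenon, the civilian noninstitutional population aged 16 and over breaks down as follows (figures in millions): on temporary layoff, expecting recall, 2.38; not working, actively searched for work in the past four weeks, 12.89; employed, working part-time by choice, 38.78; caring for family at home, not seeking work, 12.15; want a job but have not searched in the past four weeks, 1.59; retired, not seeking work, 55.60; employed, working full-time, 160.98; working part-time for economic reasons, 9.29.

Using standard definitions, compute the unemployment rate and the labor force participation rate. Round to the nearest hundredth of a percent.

Unemployment rate ≈ 6.81%; labor force participation rate ≈ 76.39%.

Employed = 38.78 + 160.98 + 9.29 = 209.05 million (anyone who worked, including part-time for economic reasons, counts as employed).
Unemployed = 2.38 + 12.89 = 15.27 million (jobless and actively searching, or on temporary layoff).
Labor force = 209.05 + 15.27 = 224.32 million.
Not in labor force = 12.15 + 1.59 + 55.60 = 69.34 million (those not working and not actively searching are outside the labor force — including those who want a job but have given up searching).
Civilian working-age population = 224.32 + 69.34 = 293.66 million.
Unemployment rate = 15.27 / 224.32 = 6.81%.
Labor force participation rate = 224.32 / 293.66 = 76.39%.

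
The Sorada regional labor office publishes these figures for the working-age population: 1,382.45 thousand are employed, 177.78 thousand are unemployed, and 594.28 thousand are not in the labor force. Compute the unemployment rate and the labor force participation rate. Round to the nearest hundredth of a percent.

Labor force = employed + unemployed = 1,382.45 + 177.78 = 1,560.23 thousand.
Working-age population = 1,560.23 + 594.28 = 2,154.51 thousand.
Unemployment rate = 177.78 / 1,560.23 = 11.39%.
Labor force participation rate = 1,560.23 / 2,154.51 = 72.42%.

Unemployment rate ≈ 11.39%; labor force participation rate ≈ 72.42%.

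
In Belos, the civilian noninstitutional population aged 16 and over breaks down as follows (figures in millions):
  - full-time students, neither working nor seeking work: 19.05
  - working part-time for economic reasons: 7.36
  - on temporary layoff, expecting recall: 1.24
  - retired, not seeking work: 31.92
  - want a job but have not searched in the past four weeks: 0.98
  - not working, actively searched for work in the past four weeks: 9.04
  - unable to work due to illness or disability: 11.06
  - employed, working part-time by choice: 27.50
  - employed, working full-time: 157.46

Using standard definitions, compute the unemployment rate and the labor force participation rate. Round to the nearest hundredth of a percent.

Employed = 7.36 + 27.50 + 157.46 = 192.32 million (anyone who worked, including part-time for economic reasons, counts as employed).
Unemployed = 1.24 + 9.04 = 10.28 million (jobless and actively searching, or on temporary layoff).
Labor force = 192.32 + 10.28 = 202.60 million.
Not in labor force = 19.05 + 31.92 + 0.98 + 11.06 = 63.01 million (those not working and not actively searching are outside the labor force — including those who want a job but have given up searching).
Civilian working-age population = 202.60 + 63.01 = 265.61 million.
Unemployment rate = 10.28 / 202.60 = 5.07%.
Labor force participation rate = 202.60 / 265.61 = 76.28%.

Unemployment rate ≈ 5.07%; labor force participation rate ≈ 76.28%.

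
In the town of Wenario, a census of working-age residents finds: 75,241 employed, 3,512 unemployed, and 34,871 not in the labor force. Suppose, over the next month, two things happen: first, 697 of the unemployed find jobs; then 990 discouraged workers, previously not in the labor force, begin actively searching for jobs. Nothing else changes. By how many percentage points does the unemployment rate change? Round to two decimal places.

The unemployment rate changes by +0.31 percentage points.

Initially, labor force = 75,241 + 3,512 = 78,753, so u = 3,512/78,753 = 4.46%.
After the first change, unemployed falls and employed rises by 697; labor force unchanged → E = 75,938, U = 2,815, labor force = 78,753.
After the second change, unemployed and labor force both rise by 990 → E = 75,938, U = 3,805, labor force = 79,743.
New unemployment rate = 3,805 / 79,743 = 4.77%.
Change = 4.77% − 4.46% = +0.31 percentage points.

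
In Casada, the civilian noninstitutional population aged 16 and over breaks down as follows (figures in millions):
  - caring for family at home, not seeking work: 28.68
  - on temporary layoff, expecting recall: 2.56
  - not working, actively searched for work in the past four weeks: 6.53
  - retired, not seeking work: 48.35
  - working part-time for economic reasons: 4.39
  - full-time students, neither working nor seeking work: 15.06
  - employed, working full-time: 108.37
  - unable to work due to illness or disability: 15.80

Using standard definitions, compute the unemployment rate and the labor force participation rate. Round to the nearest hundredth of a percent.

Unemployment rate ≈ 7.46%; labor force participation rate ≈ 53.04%.

Employed = 4.39 + 108.37 = 112.76 million (anyone who worked, including part-time for economic reasons, counts as employed).
Unemployed = 2.56 + 6.53 = 9.09 million (jobless and actively searching, or on temporary layoff).
Labor force = 112.76 + 9.09 = 121.85 million.
Not in labor force = 28.68 + 48.35 + 15.06 + 15.80 = 107.89 million (those not working and not actively searching are outside the labor force).
Civilian working-age population = 121.85 + 107.89 = 229.74 million.
Unemployment rate = 9.09 / 121.85 = 7.46%.
Labor force participation rate = 121.85 / 229.74 = 53.04%.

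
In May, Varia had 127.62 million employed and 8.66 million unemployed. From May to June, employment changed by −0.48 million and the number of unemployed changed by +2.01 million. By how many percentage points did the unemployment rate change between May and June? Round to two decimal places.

The unemployment rate changed by +1.39 percentage points.

May: labor force = 127.62 + 8.66 = 136.28; u = 8.66/136.28 = 6.35%.
June: labor force = 127.14 + 10.67 = 137.81; u = 10.67/137.81 = 7.74%.
Change = 7.74% − 6.35% = +1.39 pp.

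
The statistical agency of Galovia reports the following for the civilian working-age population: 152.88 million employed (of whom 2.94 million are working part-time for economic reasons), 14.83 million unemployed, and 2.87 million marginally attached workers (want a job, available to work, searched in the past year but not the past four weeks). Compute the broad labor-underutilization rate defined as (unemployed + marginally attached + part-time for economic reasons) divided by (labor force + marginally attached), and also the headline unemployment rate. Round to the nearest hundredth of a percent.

Labor force = 152.88 + 14.83 = 167.71 million.
Numerator = 14.83 + 2.87 + 2.94 = 20.64 million.
Denominator = 167.71 + 2.87 = 170.58 million.
Broad rate = 20.64 / 170.58 = 12.10%.
Headline unemployment rate = 14.83 / 167.71 = 8.84%.

Broad underutilization rate ≈ 12.10%; headline unemployment rate ≈ 8.84%.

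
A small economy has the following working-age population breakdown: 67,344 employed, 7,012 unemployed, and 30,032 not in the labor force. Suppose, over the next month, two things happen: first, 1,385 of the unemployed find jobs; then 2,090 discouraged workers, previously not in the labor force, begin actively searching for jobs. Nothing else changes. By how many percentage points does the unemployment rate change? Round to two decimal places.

The unemployment rate changes by +0.66 percentage points.

Initially, labor force = 67,344 + 7,012 = 74,356, so u = 7,012/74,356 = 9.43%.
After the first change, unemployed falls and employed rises by 1,385; labor force unchanged → E = 68,729, U = 5,627, labor force = 74,356.
After the second change, unemployed and labor force both rise by 2,090 → E = 68,729, U = 7,717, labor force = 76,446.
New unemployment rate = 7,717 / 76,446 = 10.09%.
Change = 10.09% − 9.43% = +0.66 percentage points.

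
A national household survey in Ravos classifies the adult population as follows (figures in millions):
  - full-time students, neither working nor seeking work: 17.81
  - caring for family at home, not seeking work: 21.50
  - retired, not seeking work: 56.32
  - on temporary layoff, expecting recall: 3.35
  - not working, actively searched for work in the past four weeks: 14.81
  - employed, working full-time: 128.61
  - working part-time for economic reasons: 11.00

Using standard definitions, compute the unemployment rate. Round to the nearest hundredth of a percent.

Unemployment rate ≈ 11.51%.

Employed = 128.61 + 11.00 = 139.61 million (anyone who worked, including part-time for economic reasons, counts as employed).
Unemployed = 3.35 + 14.81 = 18.16 million (jobless and actively searching, or on temporary layoff).
Labor force = 139.61 + 18.16 = 157.77 million.
Unemployment rate = 18.16 / 157.77 = 11.51%.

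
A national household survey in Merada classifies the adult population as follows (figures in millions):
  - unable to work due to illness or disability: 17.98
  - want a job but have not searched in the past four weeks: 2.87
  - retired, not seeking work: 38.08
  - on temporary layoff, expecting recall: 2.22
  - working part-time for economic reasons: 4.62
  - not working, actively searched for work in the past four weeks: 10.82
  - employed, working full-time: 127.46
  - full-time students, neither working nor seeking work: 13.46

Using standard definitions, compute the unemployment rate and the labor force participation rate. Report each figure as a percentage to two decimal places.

Unemployment rate ≈ 8.99%; labor force participation rate ≈ 66.72%.

Employed = 4.62 + 127.46 = 132.08 million (anyone who worked, including part-time for economic reasons, counts as employed).
Unemployed = 2.22 + 10.82 = 13.04 million (jobless and actively searching, or on temporary layoff).
Labor force = 132.08 + 13.04 = 145.12 million.
Not in labor force = 17.98 + 2.87 + 38.08 + 13.46 = 72.39 million (those not working and not actively searching are outside the labor force — including those who want a job but have given up searching).
Civilian working-age population = 145.12 + 72.39 = 217.51 million.
Unemployment rate = 13.04 / 145.12 = 8.99%.
Labor force participation rate = 145.12 / 217.51 = 66.72%.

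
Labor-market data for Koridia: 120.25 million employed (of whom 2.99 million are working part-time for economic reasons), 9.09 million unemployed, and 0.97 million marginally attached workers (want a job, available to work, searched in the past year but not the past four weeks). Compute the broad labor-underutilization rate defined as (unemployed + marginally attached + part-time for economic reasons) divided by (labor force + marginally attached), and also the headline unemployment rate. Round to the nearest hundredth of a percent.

Broad underutilization rate ≈ 10.01%; headline unemployment rate ≈ 7.03%.

Labor force = 120.25 + 9.09 = 129.34 million.
Numerator = 9.09 + 0.97 + 2.99 = 13.05 million.
Denominator = 129.34 + 0.97 = 130.31 million.
Broad rate = 13.05 / 130.31 = 10.01%.
Headline unemployment rate = 9.09 / 129.34 = 7.03%.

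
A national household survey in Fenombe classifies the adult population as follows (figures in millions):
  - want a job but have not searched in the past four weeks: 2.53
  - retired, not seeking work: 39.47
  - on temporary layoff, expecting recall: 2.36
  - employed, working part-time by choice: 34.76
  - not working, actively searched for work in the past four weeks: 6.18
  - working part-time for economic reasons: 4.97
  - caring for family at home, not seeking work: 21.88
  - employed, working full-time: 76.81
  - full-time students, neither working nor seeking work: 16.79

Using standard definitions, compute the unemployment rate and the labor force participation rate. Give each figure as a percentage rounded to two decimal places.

Employed = 34.76 + 4.97 + 76.81 = 116.54 million (anyone who worked, including part-time for economic reasons, counts as employed).
Unemployed = 2.36 + 6.18 = 8.54 million (jobless and actively searching, or on temporary layoff).
Labor force = 116.54 + 8.54 = 125.08 million.
Not in labor force = 2.53 + 39.47 + 21.88 + 16.79 = 80.67 million (those not working and not actively searching are outside the labor force — including those who want a job but have given up searching).
Civilian working-age population = 125.08 + 80.67 = 205.75 million.
Unemployment rate = 8.54 / 125.08 = 6.83%.
Labor force participation rate = 125.08 / 205.75 = 60.79%.

Unemployment rate ≈ 6.83%; labor force participation rate ≈ 60.79%.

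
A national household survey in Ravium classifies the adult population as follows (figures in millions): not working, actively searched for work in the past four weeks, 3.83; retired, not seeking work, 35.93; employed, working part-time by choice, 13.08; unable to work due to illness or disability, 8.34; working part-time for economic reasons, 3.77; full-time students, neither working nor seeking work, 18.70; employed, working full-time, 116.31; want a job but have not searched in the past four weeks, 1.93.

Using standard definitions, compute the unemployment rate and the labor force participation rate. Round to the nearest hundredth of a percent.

Unemployment rate ≈ 2.80%; labor force participation rate ≈ 67.85%.

Employed = 13.08 + 3.77 + 116.31 = 133.16 million (anyone who worked, including part-time for economic reasons, counts as employed).
Unemployed = 3.83 million.
Labor force = 133.16 + 3.83 = 136.99 million.
Not in labor force = 35.93 + 8.34 + 18.70 + 1.93 = 64.90 million (those not working and not actively searching are outside the labor force — including those who want a job but have given up searching).
Civilian working-age population = 136.99 + 64.90 = 201.89 million.
Unemployment rate = 3.83 / 136.99 = 2.80%.
Labor force participation rate = 136.99 / 201.89 = 67.85%.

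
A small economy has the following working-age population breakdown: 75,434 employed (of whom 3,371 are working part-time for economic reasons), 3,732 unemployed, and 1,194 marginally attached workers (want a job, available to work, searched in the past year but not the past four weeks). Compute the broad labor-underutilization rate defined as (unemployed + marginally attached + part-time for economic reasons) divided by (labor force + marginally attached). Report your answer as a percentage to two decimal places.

Broad underutilization rate ≈ 10.32%.

Labor force = 75,434 + 3,732 = 79,166.
Numerator = 3,732 + 1,194 + 3,371 = 8,297.
Denominator = 79,166 + 1,194 = 80,360.
Broad rate = 8,297 / 80,360 = 10.32%.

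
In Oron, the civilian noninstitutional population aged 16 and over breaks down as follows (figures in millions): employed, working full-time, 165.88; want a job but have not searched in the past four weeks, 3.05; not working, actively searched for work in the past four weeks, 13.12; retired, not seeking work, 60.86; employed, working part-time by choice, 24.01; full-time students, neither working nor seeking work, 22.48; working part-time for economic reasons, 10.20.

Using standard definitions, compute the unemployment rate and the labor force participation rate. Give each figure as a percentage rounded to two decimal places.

Employed = 165.88 + 24.01 + 10.20 = 200.09 million (anyone who worked, including part-time for economic reasons, counts as employed).
Unemployed = 13.12 million.
Labor force = 200.09 + 13.12 = 213.21 million.
Not in labor force = 3.05 + 60.86 + 22.48 = 86.39 million (those not working and not actively searching are outside the labor force — including those who want a job but have given up searching).
Civilian working-age population = 213.21 + 86.39 = 299.60 million.
Unemployment rate = 13.12 / 213.21 = 6.15%.
Labor force participation rate = 213.21 / 299.60 = 71.16%.

Unemployment rate ≈ 6.15%; labor force participation rate ≈ 71.16%.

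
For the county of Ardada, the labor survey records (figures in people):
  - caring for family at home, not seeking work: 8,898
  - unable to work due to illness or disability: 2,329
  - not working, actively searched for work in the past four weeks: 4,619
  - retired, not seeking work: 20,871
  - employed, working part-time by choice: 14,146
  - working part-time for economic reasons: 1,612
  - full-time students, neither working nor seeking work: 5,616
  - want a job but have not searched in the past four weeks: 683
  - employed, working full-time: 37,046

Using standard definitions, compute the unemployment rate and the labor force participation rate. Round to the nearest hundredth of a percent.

Employed = 14,146 + 1,612 + 37,046 = 52,804 (anyone who worked, including part-time for economic reasons, counts as employed).
Unemployed = 4,619.
Labor force = 52,804 + 4,619 = 57,423.
Not in labor force = 8,898 + 2,329 + 20,871 + 5,616 + 683 = 38,397 (those not working and not actively searching are outside the labor force — including those who want a job but have given up searching).
Civilian working-age population = 57,423 + 38,397 = 95,820.
Unemployment rate = 4,619 / 57,423 = 8.04%.
Labor force participation rate = 57,423 / 95,820 = 59.93%.

Unemployment rate ≈ 8.04%; labor force participation rate ≈ 59.93%.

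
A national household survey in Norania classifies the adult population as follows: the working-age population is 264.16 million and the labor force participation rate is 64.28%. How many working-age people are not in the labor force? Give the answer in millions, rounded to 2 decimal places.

About 94.36 million are not in the labor force.

Share not in the labor force = 1 − 0.6428 = 0.3572.
Not in labor force = 0.3572 × 264.16 ≈ 94.36 million.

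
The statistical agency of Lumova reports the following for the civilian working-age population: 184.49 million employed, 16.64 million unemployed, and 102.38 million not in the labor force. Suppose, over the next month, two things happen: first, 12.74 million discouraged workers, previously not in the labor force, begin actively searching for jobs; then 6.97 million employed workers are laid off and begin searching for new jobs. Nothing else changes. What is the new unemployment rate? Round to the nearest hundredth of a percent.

New unemployment rate ≈ 17.00%.

Initially, labor force = 184.49 + 16.64 = 201.13 million, so u = 16.64/201.13 = 8.27%.
After the first change, unemployed and labor force both rise by 12.74 → E = 184.49, U = 29.38, labor force = 213.87 million.
After the second change, employed falls and unemployed rises by 6.97; labor force unchanged → E = 177.52, U = 36.35, labor force = 213.87 million.
New unemployment rate = 36.35 / 213.87 = 17.00%.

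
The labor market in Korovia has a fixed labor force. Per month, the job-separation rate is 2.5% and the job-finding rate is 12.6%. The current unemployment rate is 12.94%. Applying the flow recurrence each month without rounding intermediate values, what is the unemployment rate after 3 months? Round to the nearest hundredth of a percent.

With a fixed labor force, u_{t+1} = u_t + s·(1−u_t) − f·u_t = u_t·(1−s−f) + s.
Here 1−s−f = 0.849 and s = 0.025.
u_1 = 0.129400 × 0.849 + 0.025 = 0.134861.
u_2 = 0.134861 × 0.849 + 0.025 = 0.139497.
u_3 = 0.139497 × 0.849 + 0.025 = 0.143433.

Unemployment rate after three months ≈ 14.34%.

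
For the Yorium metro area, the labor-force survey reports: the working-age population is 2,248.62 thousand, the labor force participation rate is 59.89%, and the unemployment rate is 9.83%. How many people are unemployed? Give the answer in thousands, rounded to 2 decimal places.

Labor force = 0.5989 × 2,248.62 = 1,346.70 thousand.
Unemployed = 0.0983 × 1,346.70 ≈ 132.38 thousand.

About 132.38 thousand are unemployed.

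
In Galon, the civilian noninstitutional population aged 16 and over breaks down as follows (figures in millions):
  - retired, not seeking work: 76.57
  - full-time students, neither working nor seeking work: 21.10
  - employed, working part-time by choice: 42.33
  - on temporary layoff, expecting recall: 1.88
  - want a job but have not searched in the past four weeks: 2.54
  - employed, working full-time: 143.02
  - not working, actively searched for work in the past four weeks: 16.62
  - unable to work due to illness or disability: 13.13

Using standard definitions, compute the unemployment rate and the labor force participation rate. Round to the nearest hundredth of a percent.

Unemployment rate ≈ 9.08%; labor force participation rate ≈ 64.27%.

Employed = 42.33 + 143.02 = 185.35 million.
Unemployed = 1.88 + 16.62 = 18.50 million (jobless and actively searching, or on temporary layoff).
Labor force = 185.35 + 18.50 = 203.85 million.
Not in labor force = 76.57 + 21.10 + 2.54 + 13.13 = 113.34 million (those not working and not actively searching are outside the labor force — including those who want a job but have given up searching).
Civilian working-age population = 203.85 + 113.34 = 317.19 million.
Unemployment rate = 18.50 / 203.85 = 9.08%.
Labor force participation rate = 203.85 / 317.19 = 64.27%.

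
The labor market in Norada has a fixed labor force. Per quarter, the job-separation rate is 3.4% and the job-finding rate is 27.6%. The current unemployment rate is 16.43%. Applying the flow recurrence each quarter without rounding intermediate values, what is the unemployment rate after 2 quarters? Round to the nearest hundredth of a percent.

With a fixed labor force, u_{t+1} = u_t + s·(1−u_t) − f·u_t = u_t·(1−s−f) + s.
Here 1−s−f = 0.690 and s = 0.034.
u_1 = 0.164300 × 0.690 + 0.034 = 0.147367.
u_2 = 0.147367 × 0.690 + 0.034 = 0.135683.

Unemployment rate after two quarters ≈ 13.57%.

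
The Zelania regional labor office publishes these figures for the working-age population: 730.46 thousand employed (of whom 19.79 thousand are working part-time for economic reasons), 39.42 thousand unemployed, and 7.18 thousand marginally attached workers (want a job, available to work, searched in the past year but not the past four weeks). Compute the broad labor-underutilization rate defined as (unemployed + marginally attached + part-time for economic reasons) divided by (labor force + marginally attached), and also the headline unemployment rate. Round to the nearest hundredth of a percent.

Labor force = 730.46 + 39.42 = 769.88 thousand.
Numerator = 39.42 + 7.18 + 19.79 = 66.39 thousand.
Denominator = 769.88 + 7.18 = 777.06 thousand.
Broad rate = 66.39 / 777.06 = 8.54%.
Headline unemployment rate = 39.42 / 769.88 = 5.12%.

Broad underutilization rate ≈ 8.54%; headline unemployment rate ≈ 5.12%.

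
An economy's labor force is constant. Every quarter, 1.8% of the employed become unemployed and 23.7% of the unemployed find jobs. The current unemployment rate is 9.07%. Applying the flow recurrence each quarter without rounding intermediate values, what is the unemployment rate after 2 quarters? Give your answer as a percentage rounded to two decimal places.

With a fixed labor force, u_{t+1} = u_t + s·(1−u_t) − f·u_t = u_t·(1−s−f) + s.
Here 1−s−f = 0.745 and s = 0.018.
u_1 = 0.090700 × 0.745 + 0.018 = 0.085572.
u_2 = 0.085572 × 0.745 + 0.018 = 0.081751.

Unemployment rate after two quarters ≈ 8.18%.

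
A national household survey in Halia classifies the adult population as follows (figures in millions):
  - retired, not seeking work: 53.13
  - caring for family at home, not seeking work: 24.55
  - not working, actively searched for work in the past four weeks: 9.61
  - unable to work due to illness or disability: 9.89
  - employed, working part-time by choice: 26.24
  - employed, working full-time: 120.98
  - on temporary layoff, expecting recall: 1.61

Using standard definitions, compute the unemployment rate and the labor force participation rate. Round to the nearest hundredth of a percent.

Unemployment rate ≈ 7.08%; labor force participation rate ≈ 64.40%.

Employed = 26.24 + 120.98 = 147.22 million.
Unemployed = 9.61 + 1.61 = 11.22 million (jobless and actively searching, or on temporary layoff).
Labor force = 147.22 + 11.22 = 158.44 million.
Not in labor force = 53.13 + 24.55 + 9.89 = 87.57 million (those not working and not actively searching are outside the labor force).
Civilian working-age population = 158.44 + 87.57 = 246.01 million.
Unemployment rate = 11.22 / 158.44 = 7.08%.
Labor force participation rate = 158.44 / 246.01 = 64.40%.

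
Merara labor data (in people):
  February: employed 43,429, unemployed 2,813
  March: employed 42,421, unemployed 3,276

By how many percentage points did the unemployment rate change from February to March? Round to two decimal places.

The unemployment rate changed by +1.09 percentage points.

February: labor force = 43,429 + 2,813 = 46,242; u = 2,813/46,242 = 6.08%.
March: labor force = 42,421 + 3,276 = 45,697; u = 3,276/45,697 = 7.17%.
Change = 7.17% − 6.08% = +1.09 pp.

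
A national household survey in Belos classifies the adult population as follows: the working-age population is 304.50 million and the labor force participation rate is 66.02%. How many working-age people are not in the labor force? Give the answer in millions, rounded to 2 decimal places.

Share not in the labor force = 1 − 0.6602 = 0.3398.
Not in labor force = 0.3398 × 304.50 ≈ 103.47 million.

About 103.47 million are not in the labor force.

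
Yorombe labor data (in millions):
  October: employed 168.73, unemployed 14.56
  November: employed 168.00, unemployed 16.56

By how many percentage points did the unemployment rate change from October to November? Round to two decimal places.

October: labor force = 168.73 + 14.56 = 183.29; u = 14.56/183.29 = 7.94%.
November: labor force = 168.00 + 16.56 = 184.56; u = 16.56/184.56 = 8.97%.
Change = 8.97% − 7.94% = +1.03 pp.

The unemployment rate changed by +1.03 percentage points.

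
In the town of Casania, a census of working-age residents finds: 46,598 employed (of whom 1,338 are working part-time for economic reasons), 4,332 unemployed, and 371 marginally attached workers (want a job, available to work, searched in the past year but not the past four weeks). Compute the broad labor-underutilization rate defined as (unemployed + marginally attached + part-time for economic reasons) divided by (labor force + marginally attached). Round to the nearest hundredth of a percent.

Broad underutilization rate ≈ 11.78%.

Labor force = 46,598 + 4,332 = 50,930.
Numerator = 4,332 + 371 + 1,338 = 6,041.
Denominator = 50,930 + 371 = 51,301.
Broad rate = 6,041 / 51,301 = 11.78%.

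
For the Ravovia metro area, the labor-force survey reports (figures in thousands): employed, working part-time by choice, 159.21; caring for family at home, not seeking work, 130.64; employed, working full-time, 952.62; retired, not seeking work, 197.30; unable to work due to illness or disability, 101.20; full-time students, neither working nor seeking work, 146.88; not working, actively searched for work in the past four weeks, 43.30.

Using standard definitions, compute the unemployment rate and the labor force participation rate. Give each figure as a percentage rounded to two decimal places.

Unemployment rate ≈ 3.75%; labor force participation rate ≈ 66.73%.

Employed = 159.21 + 952.62 = 1,111.83 thousand.
Unemployed = 43.30 thousand.
Labor force = 1,111.83 + 43.30 = 1,155.13 thousand.
Not in labor force = 130.64 + 197.30 + 101.20 + 146.88 = 576.02 thousand (those not working and not actively searching are outside the labor force).
Civilian working-age population = 1,155.13 + 576.02 = 1,731.15 thousand.
Unemployment rate = 43.30 / 1,155.13 = 3.75%.
Labor force participation rate = 1,155.13 / 1,731.15 = 66.73%.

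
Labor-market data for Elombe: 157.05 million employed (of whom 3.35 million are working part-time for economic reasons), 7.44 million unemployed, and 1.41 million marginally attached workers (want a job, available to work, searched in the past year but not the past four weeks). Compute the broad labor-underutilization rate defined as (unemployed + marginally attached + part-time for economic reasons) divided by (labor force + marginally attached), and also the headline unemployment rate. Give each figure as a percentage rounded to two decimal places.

Labor force = 157.05 + 7.44 = 164.49 million.
Numerator = 7.44 + 1.41 + 3.35 = 12.20 million.
Denominator = 164.49 + 1.41 = 165.90 million.
Broad rate = 12.20 / 165.90 = 7.35%.
Headline unemployment rate = 7.44 / 164.49 = 4.52%.

Broad underutilization rate ≈ 7.35%; headline unemployment rate ≈ 4.52%.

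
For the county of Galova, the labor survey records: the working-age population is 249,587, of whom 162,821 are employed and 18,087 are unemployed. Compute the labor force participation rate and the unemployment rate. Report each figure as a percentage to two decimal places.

Labor force participation rate ≈ 72.48%; unemployment rate ≈ 10.00%.

Labor force = employed + unemployed = 162,821 + 18,087 = 180,908.
Unemployment rate = 18,087 / 180,908 = 10.00%.
Labor force participation rate = 180,908 / 249,587 = 72.48%.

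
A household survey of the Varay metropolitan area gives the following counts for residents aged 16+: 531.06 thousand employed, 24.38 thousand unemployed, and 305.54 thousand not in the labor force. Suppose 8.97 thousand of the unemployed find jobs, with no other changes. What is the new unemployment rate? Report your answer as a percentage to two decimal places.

Initially, labor force = 531.06 + 24.38 = 555.44 thousand, so u = 24.38/555.44 = 4.39%.
After the change, unemployed falls and employed rises by 8.97; labor force unchanged → E = 540.03, U = 15.41, labor force = 555.44 thousand.
New unemployment rate = 15.41 / 555.44 = 2.77%.

New unemployment rate ≈ 2.77%.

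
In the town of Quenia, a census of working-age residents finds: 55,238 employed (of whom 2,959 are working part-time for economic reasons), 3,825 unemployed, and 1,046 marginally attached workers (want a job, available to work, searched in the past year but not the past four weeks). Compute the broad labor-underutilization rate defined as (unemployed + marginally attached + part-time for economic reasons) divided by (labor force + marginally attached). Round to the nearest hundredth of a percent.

Labor force = 55,238 + 3,825 = 59,063.
Numerator = 3,825 + 1,046 + 2,959 = 7,830.
Denominator = 59,063 + 1,046 = 60,109.
Broad rate = 7,830 / 60,109 = 13.03%.

Broad underutilization rate ≈ 13.03%.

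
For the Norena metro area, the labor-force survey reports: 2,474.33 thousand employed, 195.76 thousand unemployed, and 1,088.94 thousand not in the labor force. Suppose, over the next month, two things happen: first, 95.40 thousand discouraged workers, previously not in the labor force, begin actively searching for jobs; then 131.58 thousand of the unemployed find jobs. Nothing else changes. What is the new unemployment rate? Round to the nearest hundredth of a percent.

Initially, labor force = 2,474.33 + 195.76 = 2,670.09 thousand, so u = 195.76/2,670.09 = 7.33%.
After the first change, unemployed and labor force both rise by 95.40 → E = 2,474.33, U = 291.16, labor force = 2,765.49 thousand.
After the second change, unemployed falls and employed rises by 131.58; labor force unchanged → E = 2,605.91, U = 159.58, labor force = 2,765.49 thousand.
New unemployment rate = 159.58 / 2,765.49 = 5.77%.

New unemployment rate ≈ 5.77%.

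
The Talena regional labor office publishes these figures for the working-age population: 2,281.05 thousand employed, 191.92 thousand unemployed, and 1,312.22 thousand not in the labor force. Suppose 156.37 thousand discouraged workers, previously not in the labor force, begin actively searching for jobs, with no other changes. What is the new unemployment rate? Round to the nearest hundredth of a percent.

Initially, labor force = 2,281.05 + 191.92 = 2,472.97 thousand, so u = 191.92/2,472.97 = 7.76%.
After the change, unemployed and labor force both rise by 156.37 → E = 2,281.05, U = 348.29, labor force = 2,629.34 thousand.
New unemployment rate = 348.29 / 2,629.34 = 13.25%.

New unemployment rate ≈ 13.25%.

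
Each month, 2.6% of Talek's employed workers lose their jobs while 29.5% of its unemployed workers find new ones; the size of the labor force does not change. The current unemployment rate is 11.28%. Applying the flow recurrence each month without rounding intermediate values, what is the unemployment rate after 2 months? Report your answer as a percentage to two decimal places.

With a fixed labor force, u_{t+1} = u_t + s·(1−u_t) − f·u_t = u_t·(1−s−f) + s.
Here 1−s−f = 0.679 and s = 0.026.
u_1 = 0.112800 × 0.679 + 0.026 = 0.102591.
u_2 = 0.102591 × 0.679 + 0.026 = 0.095659.

Unemployment rate after two months ≈ 9.57%.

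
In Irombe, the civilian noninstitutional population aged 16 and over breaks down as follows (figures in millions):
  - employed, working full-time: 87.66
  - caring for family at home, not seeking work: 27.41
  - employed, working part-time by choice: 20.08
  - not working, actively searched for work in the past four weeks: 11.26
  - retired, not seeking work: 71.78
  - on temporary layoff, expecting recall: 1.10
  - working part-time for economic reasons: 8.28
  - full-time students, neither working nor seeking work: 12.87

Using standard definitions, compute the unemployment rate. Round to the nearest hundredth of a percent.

Employed = 87.66 + 20.08 + 8.28 = 116.02 million (anyone who worked, including part-time for economic reasons, counts as employed).
Unemployed = 11.26 + 1.10 = 12.36 million (jobless and actively searching, or on temporary layoff).
Labor force = 116.02 + 12.36 = 128.38 million.
Unemployment rate = 12.36 / 128.38 = 9.63%.

Unemployment rate ≈ 9.63%.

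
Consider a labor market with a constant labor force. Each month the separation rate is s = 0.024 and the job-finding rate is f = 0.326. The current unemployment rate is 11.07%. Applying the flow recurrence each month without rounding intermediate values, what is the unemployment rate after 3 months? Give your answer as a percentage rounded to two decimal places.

Unemployment rate after three months ≈ 8.01%.

With a fixed labor force, u_{t+1} = u_t + s·(1−u_t) − f·u_t = u_t·(1−s−f) + s.
Here 1−s−f = 0.650 and s = 0.024.
u_1 = 0.110700 × 0.650 + 0.024 = 0.095955.
u_2 = 0.095955 × 0.650 + 0.024 = 0.086371.
u_3 = 0.086371 × 0.650 + 0.024 = 0.080141.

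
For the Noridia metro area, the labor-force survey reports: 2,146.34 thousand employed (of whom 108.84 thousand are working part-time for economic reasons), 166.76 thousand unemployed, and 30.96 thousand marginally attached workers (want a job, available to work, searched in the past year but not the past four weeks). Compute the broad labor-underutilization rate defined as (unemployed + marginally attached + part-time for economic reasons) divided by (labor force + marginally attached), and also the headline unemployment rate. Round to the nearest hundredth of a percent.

Labor force = 2,146.34 + 166.76 = 2,313.10 thousand.
Numerator = 166.76 + 30.96 + 108.84 = 306.56 thousand.
Denominator = 2,313.10 + 30.96 = 2,344.06 thousand.
Broad rate = 306.56 / 2,344.06 = 13.08%.
Headline unemployment rate = 166.76 / 2,313.10 = 7.21%.

Broad underutilization rate ≈ 13.08%; headline unemployment rate ≈ 7.21%.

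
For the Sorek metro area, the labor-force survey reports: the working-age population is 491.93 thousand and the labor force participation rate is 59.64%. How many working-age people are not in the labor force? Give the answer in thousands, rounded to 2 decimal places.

Share not in the labor force = 1 − 0.5964 = 0.4036.
Not in labor force = 0.4036 × 491.93 ≈ 198.54 thousand.

About 198.54 thousand are not in the labor force.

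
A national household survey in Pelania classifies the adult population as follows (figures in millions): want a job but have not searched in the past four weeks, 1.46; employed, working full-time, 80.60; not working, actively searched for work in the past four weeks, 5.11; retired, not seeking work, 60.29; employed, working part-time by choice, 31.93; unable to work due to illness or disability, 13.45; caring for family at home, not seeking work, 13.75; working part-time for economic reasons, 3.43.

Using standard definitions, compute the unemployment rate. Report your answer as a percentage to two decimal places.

Unemployment rate ≈ 4.22%.

Employed = 80.60 + 31.93 + 3.43 = 115.96 million (anyone who worked, including part-time for economic reasons, counts as employed).
Unemployed = 5.11 million.
Labor force = 115.96 + 5.11 = 121.07 million.
Unemployment rate = 5.11 / 121.07 = 4.22%.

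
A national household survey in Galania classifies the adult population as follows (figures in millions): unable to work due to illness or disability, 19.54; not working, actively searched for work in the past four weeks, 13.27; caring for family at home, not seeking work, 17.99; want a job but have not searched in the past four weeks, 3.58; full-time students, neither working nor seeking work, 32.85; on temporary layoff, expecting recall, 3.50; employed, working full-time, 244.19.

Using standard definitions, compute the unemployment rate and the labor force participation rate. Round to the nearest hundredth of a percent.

Unemployment rate ≈ 6.43%; labor force participation rate ≈ 77.92%.

Employed = 244.19 million.
Unemployed = 13.27 + 3.50 = 16.77 million (jobless and actively searching, or on temporary layoff).
Labor force = 244.19 + 16.77 = 260.96 million.
Not in labor force = 19.54 + 17.99 + 3.58 + 32.85 = 73.96 million (those not working and not actively searching are outside the labor force — including those who want a job but have given up searching).
Civilian working-age population = 260.96 + 73.96 = 334.92 million.
Unemployment rate = 16.77 / 260.96 = 6.43%.
Labor force participation rate = 260.96 / 334.92 = 77.92%.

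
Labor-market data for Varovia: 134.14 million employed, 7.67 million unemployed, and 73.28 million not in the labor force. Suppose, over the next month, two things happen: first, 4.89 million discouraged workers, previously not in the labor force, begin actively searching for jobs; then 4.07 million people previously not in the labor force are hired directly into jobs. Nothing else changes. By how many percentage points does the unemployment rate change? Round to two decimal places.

Initially, labor force = 134.14 + 7.67 = 141.81 million, so u = 7.67/141.81 = 5.41%.
After the first change, unemployed and labor force both rise by 4.89 → E = 134.14, U = 12.56, labor force = 146.70 million.
After the second change, employed and labor force both rise by 4.07; unemployed unchanged → E = 138.21, U = 12.56, labor force = 150.77 million.
New unemployment rate = 12.56 / 150.77 = 8.33%.
Change = 8.33% − 5.41% = +2.92 percentage points.

The unemployment rate changes by +2.92 percentage points.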